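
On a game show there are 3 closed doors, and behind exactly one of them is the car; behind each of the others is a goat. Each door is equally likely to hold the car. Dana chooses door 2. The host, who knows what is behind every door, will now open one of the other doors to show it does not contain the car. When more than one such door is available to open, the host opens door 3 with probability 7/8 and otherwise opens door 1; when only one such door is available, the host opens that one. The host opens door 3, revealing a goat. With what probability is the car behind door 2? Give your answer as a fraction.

7/15

Consider each possible location of the car in turn.
If it is behind door 1 (prior 1/3): only door 3 is available, probability 1; weight (1/3)·1 = 1/3.
If it is behind door 2 (prior 1/3): door 3 is available, opened with probability 7/8; weight (1/3)·(7/8) = 7/24.
If it is behind door 3 (prior 1/3): the host opened door 3, so this case is ruled out; weight (1/3)·0 = 0.
The weights sum to 5/8.
So P(the car behind door 2 | the host opened door 3) = (7/24) / (5/8) = 7/15.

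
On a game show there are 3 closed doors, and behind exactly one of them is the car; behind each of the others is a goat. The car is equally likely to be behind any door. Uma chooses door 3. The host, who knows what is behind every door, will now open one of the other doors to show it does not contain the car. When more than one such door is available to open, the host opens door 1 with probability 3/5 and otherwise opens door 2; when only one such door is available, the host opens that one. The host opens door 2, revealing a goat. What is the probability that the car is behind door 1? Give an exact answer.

5/7

Condition on the true location of the car.
If it is behind door 1 (prior 1/3): only door 2 is available, probability 1; weight (1/3)·1 = 1/3.
If it is behind door 2 (prior 1/3): the host opened door 2, so this case is ruled out; weight (1/3)·0 = 0.
If it is behind door 3 (prior 1/3): door 1 is available but not opened, probability 2/5; weight (1/3)·(2/5) = 2/15.
The weights sum to 7/15.
So P(the car behind door 1 | the host opened door 2) = (1/3) / (7/15) = 5/7.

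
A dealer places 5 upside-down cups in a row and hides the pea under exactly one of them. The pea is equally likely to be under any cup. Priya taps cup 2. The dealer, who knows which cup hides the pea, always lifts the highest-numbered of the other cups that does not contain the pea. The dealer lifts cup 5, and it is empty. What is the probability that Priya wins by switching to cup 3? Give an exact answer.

Apply Bayes' rule, conditioning on where the pea actually is.
If it is under any of cups 1, 2, 3, and 4 (prior 1/5 each): cup 5 is the highest-numbered option available, probability 1; weight (1/5)·1 = 1/5 each.
If it is under cup 5 (prior 1/5): the dealer opened cup 5, so this case is ruled out; weight (1/5)·0 = 0.
The weights sum to 4/5.
So P(the pea under cup 3 | the dealer opened cup 5) = (1/5) / (4/5) = 1/4.

1/4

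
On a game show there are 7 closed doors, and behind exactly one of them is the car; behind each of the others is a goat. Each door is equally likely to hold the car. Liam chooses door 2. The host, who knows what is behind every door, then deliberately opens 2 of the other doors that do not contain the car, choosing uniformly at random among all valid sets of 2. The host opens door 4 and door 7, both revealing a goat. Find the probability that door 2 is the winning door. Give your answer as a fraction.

Apply Bayes' rule, conditioning on where the car actually is.
If it is behind any of doors 1, 3, 5, and 6 (prior 1/7 each): the host has 10 equally likely choices, so probability 1/10; weight (1/7)·(1/10) = 1/70 each.
If it is behind door 2 (prior 1/7): the host has 15 equally likely choices, so probability 1/15; weight (1/7)·(1/15) = 1/105.
If it is behind either of doors 4 and 7 (prior 1/7 each): that door was opened and seen not to hold the prize — ruled out; weight (1/7)·0 = 0 each.
The weights sum to 1/15.
So P(the car behind door 2 | the host opened door 4 and door 7) = (1/105) / (1/15) = 1/7.

1/7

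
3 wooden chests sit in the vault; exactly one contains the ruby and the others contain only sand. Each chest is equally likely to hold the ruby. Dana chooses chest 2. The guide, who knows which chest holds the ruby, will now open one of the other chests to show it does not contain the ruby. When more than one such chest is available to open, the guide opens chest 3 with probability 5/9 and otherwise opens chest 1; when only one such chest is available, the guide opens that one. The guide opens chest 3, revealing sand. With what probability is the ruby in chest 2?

Condition on the true location of the ruby.
If it is in chest 1 (prior 1/3): only chest 3 is available, probability 1; weight (1/3)·1 = 1/3.
If it is in chest 2 (prior 1/3): chest 3 is available, opened with probability 5/9; weight (1/3)·(5/9) = 5/27.
If it is in chest 3 (prior 1/3): the guide opened chest 3, so this case is ruled out; weight (1/3)·0 = 0.
The weights sum to 14/27.
So P(the ruby in chest 2 | the guide opened chest 3) = (5/27) / (14/27) = 5/14.

5/14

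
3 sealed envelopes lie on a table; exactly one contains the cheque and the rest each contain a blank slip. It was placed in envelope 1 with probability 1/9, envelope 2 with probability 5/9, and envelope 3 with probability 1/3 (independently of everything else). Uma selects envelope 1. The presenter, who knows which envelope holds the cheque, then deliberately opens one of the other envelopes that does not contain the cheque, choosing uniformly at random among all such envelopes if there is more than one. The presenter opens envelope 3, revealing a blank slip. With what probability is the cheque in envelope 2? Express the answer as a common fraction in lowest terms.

10/11

Apply Bayes' rule, conditioning on where the cheque actually is.
If it is in envelope 1 (prior 1/9): the presenter has 2 equally likely choices, so probability 1/2; weight (1/9)·(1/2) = 1/18.
If it is in envelope 2 (prior 5/9): the presenter has no choice, probability 1; weight (5/9)·1 = 5/9.
If it is in envelope 3 (prior 1/3): the presenter opened envelope 3, so this case is ruled out; weight (1/3)·0 = 0.
The weights sum to 11/18.
So P(the cheque in envelope 2 | the presenter opened envelope 3) = (5/9) / (11/18) = 10/11.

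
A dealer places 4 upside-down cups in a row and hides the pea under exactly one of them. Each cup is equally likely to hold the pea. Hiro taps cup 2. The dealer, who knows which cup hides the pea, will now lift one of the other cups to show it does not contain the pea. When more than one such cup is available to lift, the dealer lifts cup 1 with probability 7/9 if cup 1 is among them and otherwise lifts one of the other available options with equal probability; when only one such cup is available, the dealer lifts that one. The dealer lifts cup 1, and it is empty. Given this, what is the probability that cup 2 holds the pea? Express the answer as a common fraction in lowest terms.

1/3

Condition on the true location of the pea.
If it is under cup 1 (prior 1/4): the dealer opened cup 1, so this case is ruled out; weight (1/4)·0 = 0.
If it is under any of cups 2, 3, and 4 (prior 1/4 each): cup 1 is available, opened with probability 7/9; weight (1/4)·(7/9) = 7/36 each.
The weights sum to 7/12.
So P(the pea under cup 2 | the dealer opened cup 1) = (7/36) / (7/12) = 1/3.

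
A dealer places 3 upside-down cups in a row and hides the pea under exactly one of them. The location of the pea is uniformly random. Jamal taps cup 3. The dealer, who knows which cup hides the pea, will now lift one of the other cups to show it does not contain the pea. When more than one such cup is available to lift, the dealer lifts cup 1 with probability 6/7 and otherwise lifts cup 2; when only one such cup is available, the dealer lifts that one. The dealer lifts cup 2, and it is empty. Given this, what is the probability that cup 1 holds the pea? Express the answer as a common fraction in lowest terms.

7/8

Consider each possible location of the pea in turn.
If it is under cup 1 (prior 1/3): only cup 2 is available, probability 1; weight (1/3)·1 = 1/3.
If it is under cup 2 (prior 1/3): the dealer opened cup 2, so this case is ruled out; weight (1/3)·0 = 0.
If it is under cup 3 (prior 1/3): cup 1 is available but not opened, probability 1/7; weight (1/3)·(1/7) = 1/21.
The weights sum to 8/21.
So P(the pea under cup 1 | the dealer opened cup 2) = (1/3) / (8/21) = 7/8.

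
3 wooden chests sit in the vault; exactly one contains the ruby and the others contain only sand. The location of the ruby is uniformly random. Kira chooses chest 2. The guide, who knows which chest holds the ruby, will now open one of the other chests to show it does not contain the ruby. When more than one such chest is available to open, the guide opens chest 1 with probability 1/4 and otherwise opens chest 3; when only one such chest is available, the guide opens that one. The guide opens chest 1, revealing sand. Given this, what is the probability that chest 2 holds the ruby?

1/5

Apply Bayes' rule, conditioning on where the ruby actually is.
If it is in chest 1 (prior 1/3): the guide opened chest 1, so this case is ruled out; weight (1/3)·0 = 0.
If it is in chest 2 (prior 1/3): chest 1 is available, opened with probability 1/4; weight (1/3)·(1/4) = 1/12.
If it is in chest 3 (prior 1/3): only chest 1 is available, probability 1; weight (1/3)·1 = 1/3.
The weights sum to 5/12.
So P(the ruby in chest 2 | the guide opened chest 1) = (1/12) / (5/12) = 1/5.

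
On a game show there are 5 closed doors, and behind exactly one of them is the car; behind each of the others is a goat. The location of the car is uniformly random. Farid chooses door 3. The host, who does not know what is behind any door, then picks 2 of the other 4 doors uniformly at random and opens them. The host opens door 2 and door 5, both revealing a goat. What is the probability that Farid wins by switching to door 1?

Apply Bayes' rule, conditioning on where the car actually is.
If it is behind any of doors 1, 3, and 4 (prior 1/5 each): the host picks exactly this set with probability 1/6 regardless, and none is the prize; weight (1/5)·(1/6) = 1/30 each.
If it is behind either of doors 2 and 5 (prior 1/5 each): that door was opened and seen not to hold the prize — ruled out; weight (1/5)·0 = 0 each.
The weights sum to 1/10.
So P(the car behind door 1 | the host opened door 2 and door 5) = (1/30) / (1/10) = 1/3.

1/3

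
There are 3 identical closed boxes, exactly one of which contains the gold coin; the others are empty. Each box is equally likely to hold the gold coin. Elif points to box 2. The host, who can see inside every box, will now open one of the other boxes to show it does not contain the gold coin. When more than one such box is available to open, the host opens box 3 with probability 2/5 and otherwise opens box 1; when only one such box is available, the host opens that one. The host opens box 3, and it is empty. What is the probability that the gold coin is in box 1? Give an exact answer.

5/7

Consider each possible location of the gold coin in turn.
If it is in box 1 (prior 1/3): only box 3 is available, probability 1; weight (1/3)·1 = 1/3.
If it is in box 2 (prior 1/3): box 3 is available, opened with probability 2/5; weight (1/3)·(2/5) = 2/15.
If it is in box 3 (prior 1/3): the host opened box 3, so this case is ruled out; weight (1/3)·0 = 0.
The weights sum to 7/15.
So P(the gold coin in box 1 | the host opened box 3) = (1/3) / (7/15) = 5/7.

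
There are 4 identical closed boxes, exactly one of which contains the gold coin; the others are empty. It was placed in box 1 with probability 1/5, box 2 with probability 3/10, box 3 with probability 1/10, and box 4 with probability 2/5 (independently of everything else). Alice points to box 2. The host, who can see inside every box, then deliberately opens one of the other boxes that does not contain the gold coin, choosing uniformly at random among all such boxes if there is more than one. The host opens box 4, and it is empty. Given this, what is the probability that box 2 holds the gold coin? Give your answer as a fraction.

Apply Bayes' rule, conditioning on where the gold coin actually is.
If it is in box 1 (prior 1/5): the host has 2 equally likely choices, so probability 1/2; weight (1/5)·(1/2) = 1/10.
If it is in box 2 (prior 3/10): the host has 3 equally likely choices, so probability 1/3; weight (3/10)·(1/3) = 1/10.
If it is in box 3 (prior 1/10): the host has 2 equally likely choices, so probability 1/2; weight (1/10)·(1/2) = 1/20.
If it is in box 4 (prior 2/5): the host opened box 4, so this case is ruled out; weight (2/5)·0 = 0.
The weights sum to 1/4.
So P(the gold coin in box 2 | the host opened box 4) = (1/10) / (1/4) = 2/5.

2/5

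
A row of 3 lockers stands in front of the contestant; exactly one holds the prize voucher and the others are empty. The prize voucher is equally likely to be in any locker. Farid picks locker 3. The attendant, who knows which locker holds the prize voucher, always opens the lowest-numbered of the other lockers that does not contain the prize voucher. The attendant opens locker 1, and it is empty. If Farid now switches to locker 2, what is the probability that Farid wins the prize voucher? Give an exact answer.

Condition on the true location of the prize voucher.
If it is in locker 1 (prior 1/3): the attendant opened locker 1, so this case is ruled out; weight (1/3)·0 = 0.
If it is in either of lockers 2 and 3 (prior 1/3 each): locker 1 is the lowest-numbered option available, probability 1; weight (1/3)·1 = 1/3 each.
The weights sum to 2/3.
So P(the prize voucher in locker 2 | the attendant opened locker 1) = (1/3) / (2/3) = 1/2.

1/2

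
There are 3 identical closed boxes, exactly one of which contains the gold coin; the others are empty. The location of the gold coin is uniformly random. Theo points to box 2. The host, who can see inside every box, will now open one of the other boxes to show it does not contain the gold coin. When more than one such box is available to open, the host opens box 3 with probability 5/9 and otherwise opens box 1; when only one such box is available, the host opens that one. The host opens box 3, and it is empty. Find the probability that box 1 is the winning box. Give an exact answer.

9/14

Apply Bayes' rule, conditioning on where the gold coin actually is.
If it is in box 1 (prior 1/3): only box 3 is available, probability 1; weight (1/3)·1 = 1/3.
If it is in box 2 (prior 1/3): box 3 is available, opened with probability 5/9; weight (1/3)·(5/9) = 5/27.
If it is in box 3 (prior 1/3): the host opened box 3, so this case is ruled out; weight (1/3)·0 = 0.
The weights sum to 14/27.
So P(the gold coin in box 1 | the host opened box 3) = (1/3) / (14/27) = 9/14.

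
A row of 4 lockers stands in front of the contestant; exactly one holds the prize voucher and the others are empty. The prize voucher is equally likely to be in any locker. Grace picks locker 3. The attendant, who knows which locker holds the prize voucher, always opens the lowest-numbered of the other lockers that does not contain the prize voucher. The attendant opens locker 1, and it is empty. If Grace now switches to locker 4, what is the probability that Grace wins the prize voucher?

1/3

Condition on the true location of the prize voucher.
If it is in locker 1 (prior 1/4): the attendant opened locker 1, so this case is ruled out; weight (1/4)·0 = 0.
If it is in any of lockers 2, 3, and 4 (prior 1/4 each): locker 1 is the lowest-numbered option available, probability 1; weight (1/4)·1 = 1/4 each.
The weights sum to 3/4.
So P(the prize voucher in locker 4 | the attendant opened locker 1) = (1/4) / (3/4) = 1/3.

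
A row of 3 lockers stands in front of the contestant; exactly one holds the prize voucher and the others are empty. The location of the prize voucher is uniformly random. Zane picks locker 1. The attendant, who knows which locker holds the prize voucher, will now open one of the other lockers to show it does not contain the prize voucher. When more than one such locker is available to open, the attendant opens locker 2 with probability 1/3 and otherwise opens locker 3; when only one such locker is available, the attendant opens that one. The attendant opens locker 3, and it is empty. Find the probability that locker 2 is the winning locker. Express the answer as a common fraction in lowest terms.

3/5

Consider each possible location of the prize voucher in turn.
If it is in locker 1 (prior 1/3): locker 2 is available but not opened, probability 2/3; weight (1/3)·(2/3) = 2/9.
If it is in locker 2 (prior 1/3): only locker 3 is available, probability 1; weight (1/3)·1 = 1/3.
If it is in locker 3 (prior 1/3): the attendant opened locker 3, so this case is ruled out; weight (1/3)·0 = 0.
The weights sum to 5/9.
So P(the prize voucher in locker 2 | the attendant opened locker 3) = (1/3) / (5/9) = 3/5.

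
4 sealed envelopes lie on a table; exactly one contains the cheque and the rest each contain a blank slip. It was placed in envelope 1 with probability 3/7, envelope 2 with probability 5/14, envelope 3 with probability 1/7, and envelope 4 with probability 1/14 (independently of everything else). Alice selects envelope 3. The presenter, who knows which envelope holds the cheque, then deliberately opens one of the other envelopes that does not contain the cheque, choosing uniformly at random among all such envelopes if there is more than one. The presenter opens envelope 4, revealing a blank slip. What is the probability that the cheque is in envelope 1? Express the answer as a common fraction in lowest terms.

Condition on the true location of the cheque.
If it is in envelope 1 (prior 3/7): the presenter has 2 equally likely choices, so probability 1/2; weight (3/7)·(1/2) = 3/14.
If it is in envelope 2 (prior 5/14): the presenter has 2 equally likely choices, so probability 1/2; weight (5/14)·(1/2) = 5/28.
If it is in envelope 3 (prior 1/7): the presenter has 3 equally likely choices, so probability 1/3; weight (1/7)·(1/3) = 1/21.
If it is in envelope 4 (prior 1/14): the presenter opened envelope 4, so this case is ruled out; weight (1/14)·0 = 0.
The weights sum to 37/84.
So P(the cheque in envelope 1 | the presenter opened envelope 4) = (3/14) / (37/84) = 18/37.

18/37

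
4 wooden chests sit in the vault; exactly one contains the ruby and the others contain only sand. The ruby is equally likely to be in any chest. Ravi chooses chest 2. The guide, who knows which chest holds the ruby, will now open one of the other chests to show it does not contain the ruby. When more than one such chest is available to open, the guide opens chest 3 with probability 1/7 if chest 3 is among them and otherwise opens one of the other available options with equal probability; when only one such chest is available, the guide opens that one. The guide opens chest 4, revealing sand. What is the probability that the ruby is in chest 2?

Condition on the true location of the ruby.
If it is in chest 1 (prior 1/4): chest 3 is available but not opened, probability 6/7; weight (1/4)·(6/7) = 3/14.
If it is in chest 2 (prior 1/4): chest 3 is available but not opened; chest 4 gets probability (1 − 1/7)/2 = 3/7; weight (1/4)·(3/7) = 3/28.
If it is in chest 3 (prior 1/4): chest 3 holds the prize so is unavailable; the guide chooses uniformly among the 2 others, probability 1/2; weight (1/4)·(1/2) = 1/8.
If it is in chest 4 (prior 1/4): the guide opened chest 4, so this case is ruled out; weight (1/4)·0 = 0.
The weights sum to 25/56.
So P(the ruby in chest 2 | the guide opened chest 4) = (3/28) / (25/56) = 6/25.

6/25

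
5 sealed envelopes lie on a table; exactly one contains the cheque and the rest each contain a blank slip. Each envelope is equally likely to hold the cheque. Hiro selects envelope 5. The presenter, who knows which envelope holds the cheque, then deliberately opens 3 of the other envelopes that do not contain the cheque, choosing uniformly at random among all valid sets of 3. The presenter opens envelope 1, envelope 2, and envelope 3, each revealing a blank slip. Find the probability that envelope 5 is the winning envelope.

1/5

Apply Bayes' rule, conditioning on where the cheque actually is.
If it is in any of envelopes 1, 2, and 3 (prior 1/5 each): that envelope was opened and seen not to hold the prize — ruled out; weight (1/5)·0 = 0 each.
If it is in envelope 4 (prior 1/5): the presenter has no choice, probability 1; weight (1/5)·1 = 1/5.
If it is in envelope 5 (prior 1/5): the presenter has 4 equally likely choices, so probability 1/4; weight (1/5)·(1/4) = 1/20.
The weights sum to 1/4.
So P(the cheque in envelope 5 | the presenter opened envelope 1, envelope 2, and envelope 3) = (1/20) / (1/4) = 1/5.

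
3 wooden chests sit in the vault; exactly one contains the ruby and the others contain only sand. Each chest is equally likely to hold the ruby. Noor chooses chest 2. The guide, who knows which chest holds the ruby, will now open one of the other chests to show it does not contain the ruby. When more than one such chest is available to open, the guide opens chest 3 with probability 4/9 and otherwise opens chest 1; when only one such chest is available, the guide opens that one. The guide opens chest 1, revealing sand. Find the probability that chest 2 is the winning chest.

Apply Bayes' rule, conditioning on where the ruby actually is.
If it is in chest 1 (prior 1/3): the guide opened chest 1, so this case is ruled out; weight (1/3)·0 = 0.
If it is in chest 2 (prior 1/3): chest 3 is available but not opened, probability 5/9; weight (1/3)·(5/9) = 5/27.
If it is in chest 3 (prior 1/3): only chest 1 is available, probability 1; weight (1/3)·1 = 1/3.
The weights sum to 14/27.
So P(the ruby in chest 2 | the guide opened chest 1) = (5/27) / (14/27) = 5/14.

5/14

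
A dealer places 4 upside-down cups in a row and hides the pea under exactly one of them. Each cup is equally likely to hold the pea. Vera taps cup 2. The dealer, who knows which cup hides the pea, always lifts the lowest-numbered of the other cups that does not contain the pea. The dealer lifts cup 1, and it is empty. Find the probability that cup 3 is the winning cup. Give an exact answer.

Consider each possible location of the pea in turn.
If it is under cup 1 (prior 1/4): the dealer opened cup 1, so this case is ruled out; weight (1/4)·0 = 0.
If it is under any of cups 2, 3, and 4 (prior 1/4 each): cup 1 is the lowest-numbered option available, probability 1; weight (1/4)·1 = 1/4 each.
The weights sum to 3/4.
So P(the pea under cup 3 | the dealer opened cup 1) = (1/4) / (3/4) = 1/3.

1/3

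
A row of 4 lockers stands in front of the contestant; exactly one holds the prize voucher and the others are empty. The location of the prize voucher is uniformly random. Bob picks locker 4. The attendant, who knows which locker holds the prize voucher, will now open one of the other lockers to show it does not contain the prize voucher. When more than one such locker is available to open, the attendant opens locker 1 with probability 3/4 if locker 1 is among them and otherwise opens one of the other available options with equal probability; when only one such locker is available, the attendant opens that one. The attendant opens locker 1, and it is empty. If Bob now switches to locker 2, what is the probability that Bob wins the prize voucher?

1/3

Condition on the true location of the prize voucher.
If it is in locker 1 (prior 1/4): the attendant opened locker 1, so this case is ruled out; weight (1/4)·0 = 0.
If it is in any of lockers 2, 3, and 4 (prior 1/4 each): locker 1 is available, opened with probability 3/4; weight (1/4)·(3/4) = 3/16 each.
The weights sum to 9/16.
So P(the prize voucher in locker 2 | the attendant opened locker 1) = (3/16) / (9/16) = 1/3.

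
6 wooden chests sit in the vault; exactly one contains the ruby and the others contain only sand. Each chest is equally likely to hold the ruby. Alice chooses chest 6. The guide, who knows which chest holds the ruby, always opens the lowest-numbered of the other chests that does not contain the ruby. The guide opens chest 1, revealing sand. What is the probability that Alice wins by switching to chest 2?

1/5

Apply Bayes' rule, conditioning on where the ruby actually is.
If it is in chest 1 (prior 1/6): the guide opened chest 1, so this case is ruled out; weight (1/6)·0 = 0.
If it is in any of chests 2, 3, 4, 5, and 6 (prior 1/6 each): chest 1 is the lowest-numbered option available, probability 1; weight (1/6)·1 = 1/6 each.
The weights sum to 5/6.
So P(the ruby in chest 2 | the guide opened chest 1) = (1/6) / (5/6) = 1/5.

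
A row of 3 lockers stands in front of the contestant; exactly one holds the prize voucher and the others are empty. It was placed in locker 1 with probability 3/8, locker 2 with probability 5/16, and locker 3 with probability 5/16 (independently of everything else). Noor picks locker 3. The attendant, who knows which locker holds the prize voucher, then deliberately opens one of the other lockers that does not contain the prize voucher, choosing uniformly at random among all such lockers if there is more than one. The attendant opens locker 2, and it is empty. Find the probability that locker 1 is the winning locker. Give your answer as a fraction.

Condition on the true location of the prize voucher.
If it is in locker 1 (prior 3/8): the attendant has no choice, probability 1; weight (3/8)·1 = 3/8.
If it is in locker 2 (prior 5/16): the attendant opened locker 2, so this case is ruled out; weight (5/16)·0 = 0.
If it is in locker 3 (prior 5/16): the attendant has 2 equally likely choices, so probability 1/2; weight (5/16)·(1/2) = 5/32.
The weights sum to 17/32.
So P(the prize voucher in locker 1 | the attendant opened locker 2) = (3/8) / (17/32) = 12/17.

12/17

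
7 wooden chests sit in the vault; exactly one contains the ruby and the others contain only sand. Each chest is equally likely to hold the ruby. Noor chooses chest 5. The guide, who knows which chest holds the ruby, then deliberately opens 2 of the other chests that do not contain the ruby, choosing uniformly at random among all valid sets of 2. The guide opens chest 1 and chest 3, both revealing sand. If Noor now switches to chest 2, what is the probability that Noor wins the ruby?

Consider each possible location of the ruby in turn.
If it is in either of chests 1 and 3 (prior 1/7 each): that chest was opened and seen not to hold the prize — ruled out; weight (1/7)·0 = 0 each.
If it is in any of chests 2, 4, 6, and 7 (prior 1/7 each): the guide has 10 equally likely choices, so probability 1/10; weight (1/7)·(1/10) = 1/70 each.
If it is in chest 5 (prior 1/7): the guide has 15 equally likely choices, so probability 1/15; weight (1/7)·(1/15) = 1/105.
The weights sum to 1/15.
So P(the ruby in chest 2 | the guide opened chest 1 and chest 3) = (1/70) / (1/15) = 3/14.

3/14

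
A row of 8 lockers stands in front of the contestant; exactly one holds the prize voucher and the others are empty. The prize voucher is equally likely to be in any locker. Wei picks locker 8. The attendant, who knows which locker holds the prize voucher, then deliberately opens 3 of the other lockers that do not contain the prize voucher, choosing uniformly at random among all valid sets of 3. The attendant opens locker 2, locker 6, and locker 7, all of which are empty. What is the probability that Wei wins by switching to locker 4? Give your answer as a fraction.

7/32

Consider each possible location of the prize voucher in turn.
If it is in any of lockers 1, 3, 4, and 5 (prior 1/8 each): the attendant has 20 equally likely choices, so probability 1/20; weight (1/8)·(1/20) = 1/160 each.
If it is in any of lockers 2, 6, and 7 (prior 1/8 each): that locker was opened and seen not to hold the prize — ruled out; weight (1/8)·0 = 0 each.
If it is in locker 8 (prior 1/8): the attendant has 35 equally likely choices, so probability 1/35; weight (1/8)·(1/35) = 1/280.
The weights sum to 1/35.
So P(the prize voucher in locker 4 | the attendant opened locker 2, locker 6, and locker 7) = (1/160) / (1/35) = 7/32.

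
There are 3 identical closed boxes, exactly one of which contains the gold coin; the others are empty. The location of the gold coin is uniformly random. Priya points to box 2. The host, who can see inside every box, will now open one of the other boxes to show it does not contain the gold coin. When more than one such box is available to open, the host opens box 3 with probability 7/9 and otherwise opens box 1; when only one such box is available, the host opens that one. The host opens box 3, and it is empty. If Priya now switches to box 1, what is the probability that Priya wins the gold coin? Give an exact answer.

9/16

Apply Bayes' rule, conditioning on where the gold coin actually is.
If it is in box 1 (prior 1/3): only box 3 is available, probability 1; weight (1/3)·1 = 1/3.
If it is in box 2 (prior 1/3): box 3 is available, opened with probability 7/9; weight (1/3)·(7/9) = 7/27.
If it is in box 3 (prior 1/3): the host opened box 3, so this case is ruled out; weight (1/3)·0 = 0.
The weights sum to 16/27.
So P(the gold coin in box 1 | the host opened box 3) = (1/3) / (16/27) = 9/16.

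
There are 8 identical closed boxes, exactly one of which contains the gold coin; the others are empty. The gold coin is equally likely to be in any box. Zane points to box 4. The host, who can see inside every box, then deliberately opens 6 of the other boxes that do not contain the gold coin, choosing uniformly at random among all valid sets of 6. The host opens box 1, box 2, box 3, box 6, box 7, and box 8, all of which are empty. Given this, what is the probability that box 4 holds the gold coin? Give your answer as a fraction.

Consider each possible location of the gold coin in turn.
If it is in any of boxes 1, 2, 3, 6, 7, and 8 (prior 1/8 each): that box was opened and seen not to hold the prize — ruled out; weight (1/8)·0 = 0 each.
If it is in box 4 (prior 1/8): the host has 7 equally likely choices, so probability 1/7; weight (1/8)·(1/7) = 1/56.
If it is in box 5 (prior 1/8): the host has no choice, probability 1; weight (1/8)·1 = 1/8.
The weights sum to 1/7.
So P(the gold coin in box 4 | the host opened box 1, box 2, box 3, box 6, box 7, and box 8) = (1/56) / (1/7) = 1/8.

1/8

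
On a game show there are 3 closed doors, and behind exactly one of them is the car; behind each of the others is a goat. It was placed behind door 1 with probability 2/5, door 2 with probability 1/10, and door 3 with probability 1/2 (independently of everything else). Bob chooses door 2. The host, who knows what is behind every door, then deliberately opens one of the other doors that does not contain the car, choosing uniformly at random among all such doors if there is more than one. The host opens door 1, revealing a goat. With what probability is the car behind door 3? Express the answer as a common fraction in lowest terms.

10/11

Condition on the true location of the car.
If it is behind door 1 (prior 2/5): the host opened door 1, so this case is ruled out; weight (2/5)·0 = 0.
If it is behind door 2 (prior 1/10): the host has 2 equally likely choices, so probability 1/2; weight (1/10)·(1/2) = 1/20.
If it is behind door 3 (prior 1/2): the host has no choice, probability 1; weight (1/2)·1 = 1/2.
The weights sum to 11/20.
So P(the car behind door 3 | the host opened door 1) = (1/2) / (11/20) = 10/11.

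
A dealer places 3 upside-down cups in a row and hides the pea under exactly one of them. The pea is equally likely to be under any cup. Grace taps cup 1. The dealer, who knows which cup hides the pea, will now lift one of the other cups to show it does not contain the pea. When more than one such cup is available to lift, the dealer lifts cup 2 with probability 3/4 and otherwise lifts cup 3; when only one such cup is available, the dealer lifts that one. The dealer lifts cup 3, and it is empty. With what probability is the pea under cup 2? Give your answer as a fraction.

4/5

Condition on the true location of the pea.
If it is under cup 1 (prior 1/3): cup 2 is available but not opened, probability 1/4; weight (1/3)·(1/4) = 1/12.
If it is under cup 2 (prior 1/3): only cup 3 is available, probability 1; weight (1/3)·1 = 1/3.
If it is under cup 3 (prior 1/3): the dealer opened cup 3, so this case is ruled out; weight (1/3)·0 = 0.
The weights sum to 5/12.
So P(the pea under cup 2 | the dealer opened cup 3) = (1/3) / (5/12) = 4/5.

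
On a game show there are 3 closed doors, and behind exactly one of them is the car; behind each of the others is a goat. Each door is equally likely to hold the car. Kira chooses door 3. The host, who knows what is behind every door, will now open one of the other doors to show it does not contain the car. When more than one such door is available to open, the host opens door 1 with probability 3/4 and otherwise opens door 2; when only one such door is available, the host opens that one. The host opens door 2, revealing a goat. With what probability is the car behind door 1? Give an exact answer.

4/5

Apply Bayes' rule, conditioning on where the car actually is.
If it is behind door 1 (prior 1/3): only door 2 is available, probability 1; weight (1/3)·1 = 1/3.
If it is behind door 2 (prior 1/3): the host opened door 2, so this case is ruled out; weight (1/3)·0 = 0.
If it is behind door 3 (prior 1/3): door 1 is available but not opened, probability 1/4; weight (1/3)·(1/4) = 1/12.
The weights sum to 5/12.
So P(the car behind door 1 | the host opened door 2) = (1/3) / (5/12) = 4/5.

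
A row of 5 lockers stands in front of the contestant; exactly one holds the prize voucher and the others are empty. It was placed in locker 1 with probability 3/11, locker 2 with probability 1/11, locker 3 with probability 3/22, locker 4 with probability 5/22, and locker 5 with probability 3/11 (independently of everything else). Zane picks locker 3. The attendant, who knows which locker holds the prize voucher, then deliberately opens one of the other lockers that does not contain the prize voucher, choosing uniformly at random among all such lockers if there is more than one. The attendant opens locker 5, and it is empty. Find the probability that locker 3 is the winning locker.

9/61

Consider each possible location of the prize voucher in turn.
If it is in locker 1 (prior 3/11): the attendant has 3 equally likely choices, so probability 1/3; weight (3/11)·(1/3) = 1/11.
If it is in locker 2 (prior 1/11): the attendant has 3 equally likely choices, so probability 1/3; weight (1/11)·(1/3) = 1/33.
If it is in locker 3 (prior 3/22): the attendant has 4 equally likely choices, so probability 1/4; weight (3/22)·(1/4) = 3/88.
If it is in locker 4 (prior 5/22): the attendant has 3 equally likely choices, so probability 1/3; weight (5/22)·(1/3) = 5/66.
If it is in locker 5 (prior 3/11): the attendant opened locker 5, so this case is ruled out; weight (3/11)·0 = 0.
The weights sum to 61/264.
So P(the prize voucher in locker 3 | the attendant opened locker 5) = (3/88) / (61/264) = 9/61.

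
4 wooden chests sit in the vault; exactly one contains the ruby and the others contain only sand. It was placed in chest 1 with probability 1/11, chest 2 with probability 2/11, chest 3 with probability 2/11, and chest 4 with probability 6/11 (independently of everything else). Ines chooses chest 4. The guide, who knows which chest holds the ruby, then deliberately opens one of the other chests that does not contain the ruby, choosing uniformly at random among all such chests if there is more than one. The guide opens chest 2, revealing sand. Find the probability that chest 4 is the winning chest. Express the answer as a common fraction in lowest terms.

Consider each possible location of the ruby in turn.
If it is in chest 1 (prior 1/11): the guide has 2 equally likely choices, so probability 1/2; weight (1/11)·(1/2) = 1/22.
If it is in chest 2 (prior 2/11): the guide opened chest 2, so this case is ruled out; weight (2/11)·0 = 0.
If it is in chest 3 (prior 2/11): the guide has 2 equally likely choices, so probability 1/2; weight (2/11)·(1/2) = 1/11.
If it is in chest 4 (prior 6/11): the guide has 3 equally likely choices, so probability 1/3; weight (6/11)·(1/3) = 2/11.
The weights sum to 7/22.
So P(the ruby in chest 4 | the guide opened chest 2) = (2/11) / (7/22) = 4/7.

4/7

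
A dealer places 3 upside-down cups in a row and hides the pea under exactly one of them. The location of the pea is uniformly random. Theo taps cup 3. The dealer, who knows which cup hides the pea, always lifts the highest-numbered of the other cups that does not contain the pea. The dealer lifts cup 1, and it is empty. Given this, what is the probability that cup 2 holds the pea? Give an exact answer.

Condition on the true location of the pea.
If it is under cup 1 (prior 1/3): the dealer opened cup 1, so this case is ruled out; weight (1/3)·0 = 0.
If it is under cup 2 (prior 1/3): cup 1 is the highest-numbered option available, probability 1; weight (1/3)·1 = 1/3.
If it is under cup 3 (prior 1/3): the dealer would have opened cup 2 instead, probability 0; weight (1/3)·0 = 0.
The weights sum to 1/3.
So P(the pea under cup 2 | the dealer opened cup 1) = (1/3) / (1/3) = 1.

1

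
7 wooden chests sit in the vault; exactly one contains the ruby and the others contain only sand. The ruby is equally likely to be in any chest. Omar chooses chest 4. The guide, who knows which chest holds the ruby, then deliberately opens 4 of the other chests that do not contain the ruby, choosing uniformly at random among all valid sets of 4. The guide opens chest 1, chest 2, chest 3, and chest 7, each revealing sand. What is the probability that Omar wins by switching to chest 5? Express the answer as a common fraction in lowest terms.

Consider each possible location of the ruby in turn.
If it is in any of chests 1, 2, 3, and 7 (prior 1/7 each): that chest was opened and seen not to hold the prize — ruled out; weight (1/7)·0 = 0 each.
If it is in chest 4 (prior 1/7): the guide has 15 equally likely choices, so probability 1/15; weight (1/7)·(1/15) = 1/105.
If it is in either of chests 5 and 6 (prior 1/7 each): the guide has 5 equally likely choices, so probability 1/5; weight (1/7)·(1/5) = 1/35 each.
The weights sum to 1/15.
So P(the ruby in chest 5 | the guide opened chest 1, chest 2, chest 3, and chest 7) = (1/35) / (1/15) = 3/7.

3/7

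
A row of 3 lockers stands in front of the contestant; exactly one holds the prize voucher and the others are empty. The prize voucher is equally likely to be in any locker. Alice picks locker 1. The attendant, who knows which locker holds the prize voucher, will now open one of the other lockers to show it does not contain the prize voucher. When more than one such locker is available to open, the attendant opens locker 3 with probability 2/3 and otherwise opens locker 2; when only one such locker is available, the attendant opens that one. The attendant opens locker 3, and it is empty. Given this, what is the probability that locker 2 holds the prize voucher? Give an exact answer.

Apply Bayes' rule, conditioning on where the prize voucher actually is.
If it is in locker 1 (prior 1/3): locker 3 is available, opened with probability 2/3; weight (1/3)·(2/3) = 2/9.
If it is in locker 2 (prior 1/3): only locker 3 is available, probability 1; weight (1/3)·1 = 1/3.
If it is in locker 3 (prior 1/3): the attendant opened locker 3, so this case is ruled out; weight (1/3)·0 = 0.
The weights sum to 5/9.
So P(the prize voucher in locker 2 | the attendant opened locker 3) = (1/3) / (5/9) = 3/5.

3/5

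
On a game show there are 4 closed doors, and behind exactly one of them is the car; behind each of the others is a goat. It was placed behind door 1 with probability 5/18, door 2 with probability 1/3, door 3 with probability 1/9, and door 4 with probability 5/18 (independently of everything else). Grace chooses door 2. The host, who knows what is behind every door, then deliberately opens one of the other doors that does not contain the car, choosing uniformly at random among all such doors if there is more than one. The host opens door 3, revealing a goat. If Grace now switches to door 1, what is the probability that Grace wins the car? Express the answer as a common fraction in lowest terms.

Condition on the true location of the car.
If it is behind either of doors 1 and 4 (prior 5/18 each): the host has 2 equally likely choices, so probability 1/2; weight (5/18)·(1/2) = 5/36 each.
If it is behind door 2 (prior 1/3): the host has 3 equally likely choices, so probability 1/3; weight (1/3)·(1/3) = 1/9.
If it is behind door 3 (prior 1/9): the host opened door 3, so this case is ruled out; weight (1/9)·0 = 0.
The weights sum to 7/18.
So P(the car behind door 1 | the host opened door 3) = (5/36) / (7/18) = 5/14.

5/14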